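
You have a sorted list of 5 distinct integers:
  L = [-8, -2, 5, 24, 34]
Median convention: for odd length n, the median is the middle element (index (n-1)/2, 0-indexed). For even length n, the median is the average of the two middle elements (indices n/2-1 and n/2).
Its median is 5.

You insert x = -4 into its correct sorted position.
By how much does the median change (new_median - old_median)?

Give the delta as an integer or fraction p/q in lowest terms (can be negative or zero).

Old median = 5
After inserting x = -4: new sorted = [-8, -4, -2, 5, 24, 34]
New median = 3/2
Delta = 3/2 - 5 = -7/2

Answer: -7/2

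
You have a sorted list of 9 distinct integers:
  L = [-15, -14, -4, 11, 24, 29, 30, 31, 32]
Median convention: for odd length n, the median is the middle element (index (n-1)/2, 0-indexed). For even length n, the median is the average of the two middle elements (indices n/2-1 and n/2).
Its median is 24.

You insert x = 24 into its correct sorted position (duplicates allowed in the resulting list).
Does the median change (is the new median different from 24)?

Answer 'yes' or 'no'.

Answer: no

Derivation:
Old median = 24
Insert x = 24
New median = 24
Changed? no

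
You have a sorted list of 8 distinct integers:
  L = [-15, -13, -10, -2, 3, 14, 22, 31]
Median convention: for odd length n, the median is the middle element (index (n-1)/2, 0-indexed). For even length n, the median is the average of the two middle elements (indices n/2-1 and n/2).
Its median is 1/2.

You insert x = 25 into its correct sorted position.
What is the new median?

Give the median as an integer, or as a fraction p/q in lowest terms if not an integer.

Answer: 3

Derivation:
Old list (sorted, length 8): [-15, -13, -10, -2, 3, 14, 22, 31]
Old median = 1/2
Insert x = 25
Old length even (8). Middle pair: indices 3,4 = -2,3.
New length odd (9). New median = single middle element.
x = 25: 7 elements are < x, 1 elements are > x.
New sorted list: [-15, -13, -10, -2, 3, 14, 22, 25, 31]
New median = 3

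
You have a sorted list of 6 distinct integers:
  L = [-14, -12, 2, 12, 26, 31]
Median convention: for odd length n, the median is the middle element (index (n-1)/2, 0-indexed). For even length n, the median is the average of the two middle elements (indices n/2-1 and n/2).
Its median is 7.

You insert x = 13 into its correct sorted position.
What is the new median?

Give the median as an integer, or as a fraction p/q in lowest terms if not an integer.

Old list (sorted, length 6): [-14, -12, 2, 12, 26, 31]
Old median = 7
Insert x = 13
Old length even (6). Middle pair: indices 2,3 = 2,12.
New length odd (7). New median = single middle element.
x = 13: 4 elements are < x, 2 elements are > x.
New sorted list: [-14, -12, 2, 12, 13, 26, 31]
New median = 12

Answer: 12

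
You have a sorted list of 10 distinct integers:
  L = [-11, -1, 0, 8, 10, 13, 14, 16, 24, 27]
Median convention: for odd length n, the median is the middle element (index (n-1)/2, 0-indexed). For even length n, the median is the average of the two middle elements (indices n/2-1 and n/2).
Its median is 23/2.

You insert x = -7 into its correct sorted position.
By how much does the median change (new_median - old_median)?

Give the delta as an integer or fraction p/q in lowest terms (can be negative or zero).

Old median = 23/2
After inserting x = -7: new sorted = [-11, -7, -1, 0, 8, 10, 13, 14, 16, 24, 27]
New median = 10
Delta = 10 - 23/2 = -3/2

Answer: -3/2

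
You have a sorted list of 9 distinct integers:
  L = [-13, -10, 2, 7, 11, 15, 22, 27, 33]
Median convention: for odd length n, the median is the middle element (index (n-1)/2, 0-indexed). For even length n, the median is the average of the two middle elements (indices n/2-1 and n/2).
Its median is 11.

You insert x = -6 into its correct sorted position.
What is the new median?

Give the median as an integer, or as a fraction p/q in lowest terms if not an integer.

Old list (sorted, length 9): [-13, -10, 2, 7, 11, 15, 22, 27, 33]
Old median = 11
Insert x = -6
Old length odd (9). Middle was index 4 = 11.
New length even (10). New median = avg of two middle elements.
x = -6: 2 elements are < x, 7 elements are > x.
New sorted list: [-13, -10, -6, 2, 7, 11, 15, 22, 27, 33]
New median = 9

Answer: 9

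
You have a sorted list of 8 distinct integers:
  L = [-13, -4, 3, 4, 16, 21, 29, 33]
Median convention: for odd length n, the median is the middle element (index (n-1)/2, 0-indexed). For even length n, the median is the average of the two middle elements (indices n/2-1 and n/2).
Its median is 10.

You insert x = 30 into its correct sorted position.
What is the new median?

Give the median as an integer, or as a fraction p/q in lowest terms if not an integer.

Old list (sorted, length 8): [-13, -4, 3, 4, 16, 21, 29, 33]
Old median = 10
Insert x = 30
Old length even (8). Middle pair: indices 3,4 = 4,16.
New length odd (9). New median = single middle element.
x = 30: 7 elements are < x, 1 elements are > x.
New sorted list: [-13, -4, 3, 4, 16, 21, 29, 30, 33]
New median = 16

Answer: 16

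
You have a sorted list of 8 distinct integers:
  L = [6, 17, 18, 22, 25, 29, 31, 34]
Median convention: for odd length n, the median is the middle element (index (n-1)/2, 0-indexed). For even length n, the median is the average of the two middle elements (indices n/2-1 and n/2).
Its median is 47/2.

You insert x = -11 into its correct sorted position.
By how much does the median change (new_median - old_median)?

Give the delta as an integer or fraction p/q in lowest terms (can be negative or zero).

Answer: -3/2

Derivation:
Old median = 47/2
After inserting x = -11: new sorted = [-11, 6, 17, 18, 22, 25, 29, 31, 34]
New median = 22
Delta = 22 - 47/2 = -3/2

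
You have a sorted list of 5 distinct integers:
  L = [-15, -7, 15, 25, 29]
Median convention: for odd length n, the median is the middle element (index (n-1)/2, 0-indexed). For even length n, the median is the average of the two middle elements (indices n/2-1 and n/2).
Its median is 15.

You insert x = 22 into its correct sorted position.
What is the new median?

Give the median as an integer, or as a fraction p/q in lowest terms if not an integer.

Old list (sorted, length 5): [-15, -7, 15, 25, 29]
Old median = 15
Insert x = 22
Old length odd (5). Middle was index 2 = 15.
New length even (6). New median = avg of two middle elements.
x = 22: 3 elements are < x, 2 elements are > x.
New sorted list: [-15, -7, 15, 22, 25, 29]
New median = 37/2

Answer: 37/2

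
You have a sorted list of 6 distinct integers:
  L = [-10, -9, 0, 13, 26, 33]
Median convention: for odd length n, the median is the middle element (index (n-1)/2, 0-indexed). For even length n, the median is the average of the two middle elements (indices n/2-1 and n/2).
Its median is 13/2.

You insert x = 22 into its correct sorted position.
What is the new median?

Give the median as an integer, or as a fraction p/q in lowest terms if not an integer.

Old list (sorted, length 6): [-10, -9, 0, 13, 26, 33]
Old median = 13/2
Insert x = 22
Old length even (6). Middle pair: indices 2,3 = 0,13.
New length odd (7). New median = single middle element.
x = 22: 4 elements are < x, 2 elements are > x.
New sorted list: [-10, -9, 0, 13, 22, 26, 33]
New median = 13

Answer: 13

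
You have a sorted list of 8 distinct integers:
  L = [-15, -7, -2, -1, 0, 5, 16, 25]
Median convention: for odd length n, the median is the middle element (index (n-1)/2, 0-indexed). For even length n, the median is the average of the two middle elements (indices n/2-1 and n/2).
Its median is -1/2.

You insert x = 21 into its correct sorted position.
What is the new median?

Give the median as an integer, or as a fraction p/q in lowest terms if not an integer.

Answer: 0

Derivation:
Old list (sorted, length 8): [-15, -7, -2, -1, 0, 5, 16, 25]
Old median = -1/2
Insert x = 21
Old length even (8). Middle pair: indices 3,4 = -1,0.
New length odd (9). New median = single middle element.
x = 21: 7 elements are < x, 1 elements are > x.
New sorted list: [-15, -7, -2, -1, 0, 5, 16, 21, 25]
New median = 0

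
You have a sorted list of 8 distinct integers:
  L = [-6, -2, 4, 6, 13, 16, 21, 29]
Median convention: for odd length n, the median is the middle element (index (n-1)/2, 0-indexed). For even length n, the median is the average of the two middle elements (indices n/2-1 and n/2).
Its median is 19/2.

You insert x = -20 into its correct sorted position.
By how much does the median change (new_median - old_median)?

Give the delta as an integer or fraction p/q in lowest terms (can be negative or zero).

Old median = 19/2
After inserting x = -20: new sorted = [-20, -6, -2, 4, 6, 13, 16, 21, 29]
New median = 6
Delta = 6 - 19/2 = -7/2

Answer: -7/2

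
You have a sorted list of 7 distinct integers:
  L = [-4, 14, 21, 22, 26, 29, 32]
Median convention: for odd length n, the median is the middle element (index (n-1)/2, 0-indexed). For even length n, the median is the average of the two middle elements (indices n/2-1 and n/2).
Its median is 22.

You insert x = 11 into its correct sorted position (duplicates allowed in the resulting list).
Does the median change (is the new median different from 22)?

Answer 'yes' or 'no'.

Old median = 22
Insert x = 11
New median = 43/2
Changed? yes

Answer: yes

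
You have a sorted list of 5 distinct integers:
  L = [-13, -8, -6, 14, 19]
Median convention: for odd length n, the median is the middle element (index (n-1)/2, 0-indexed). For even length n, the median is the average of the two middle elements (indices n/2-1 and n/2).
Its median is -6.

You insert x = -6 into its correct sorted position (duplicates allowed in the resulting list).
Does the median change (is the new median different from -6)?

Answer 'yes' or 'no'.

Old median = -6
Insert x = -6
New median = -6
Changed? no

Answer: no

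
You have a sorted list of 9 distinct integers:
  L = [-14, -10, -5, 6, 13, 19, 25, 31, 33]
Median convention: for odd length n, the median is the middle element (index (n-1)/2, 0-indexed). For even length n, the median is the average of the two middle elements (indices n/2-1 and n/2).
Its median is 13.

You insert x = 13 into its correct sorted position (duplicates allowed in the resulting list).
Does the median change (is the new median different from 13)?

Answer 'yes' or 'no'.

Old median = 13
Insert x = 13
New median = 13
Changed? no

Answer: no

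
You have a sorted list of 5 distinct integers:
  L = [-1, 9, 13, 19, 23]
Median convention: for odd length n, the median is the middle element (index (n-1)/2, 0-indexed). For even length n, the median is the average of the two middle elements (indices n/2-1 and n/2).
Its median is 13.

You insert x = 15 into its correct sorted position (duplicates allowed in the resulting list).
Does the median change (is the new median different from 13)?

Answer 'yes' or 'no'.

Answer: yes

Derivation:
Old median = 13
Insert x = 15
New median = 14
Changed? yes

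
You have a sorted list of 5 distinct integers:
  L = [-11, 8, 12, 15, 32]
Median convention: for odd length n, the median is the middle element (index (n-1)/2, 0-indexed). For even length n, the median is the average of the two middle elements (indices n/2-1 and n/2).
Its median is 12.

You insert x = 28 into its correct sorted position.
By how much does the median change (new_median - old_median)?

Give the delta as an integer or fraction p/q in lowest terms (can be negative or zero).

Old median = 12
After inserting x = 28: new sorted = [-11, 8, 12, 15, 28, 32]
New median = 27/2
Delta = 27/2 - 12 = 3/2

Answer: 3/2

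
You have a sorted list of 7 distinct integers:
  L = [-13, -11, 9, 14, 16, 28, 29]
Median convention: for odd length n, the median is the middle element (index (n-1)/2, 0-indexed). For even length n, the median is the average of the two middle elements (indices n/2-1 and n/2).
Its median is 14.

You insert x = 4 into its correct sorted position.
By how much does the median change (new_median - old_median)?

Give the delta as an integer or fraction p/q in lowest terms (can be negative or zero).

Old median = 14
After inserting x = 4: new sorted = [-13, -11, 4, 9, 14, 16, 28, 29]
New median = 23/2
Delta = 23/2 - 14 = -5/2

Answer: -5/2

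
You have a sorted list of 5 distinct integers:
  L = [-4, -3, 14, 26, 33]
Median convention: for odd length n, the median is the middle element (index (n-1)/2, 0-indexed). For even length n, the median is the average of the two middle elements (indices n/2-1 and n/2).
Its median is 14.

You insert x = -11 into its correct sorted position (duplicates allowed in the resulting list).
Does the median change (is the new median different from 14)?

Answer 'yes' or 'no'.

Old median = 14
Insert x = -11
New median = 11/2
Changed? yes

Answer: yes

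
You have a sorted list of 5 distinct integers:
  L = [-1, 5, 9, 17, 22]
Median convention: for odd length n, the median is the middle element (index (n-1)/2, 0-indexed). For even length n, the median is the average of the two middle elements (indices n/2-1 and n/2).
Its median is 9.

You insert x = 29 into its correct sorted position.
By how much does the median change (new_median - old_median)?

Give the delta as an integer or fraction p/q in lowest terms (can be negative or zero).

Answer: 4

Derivation:
Old median = 9
After inserting x = 29: new sorted = [-1, 5, 9, 17, 22, 29]
New median = 13
Delta = 13 - 9 = 4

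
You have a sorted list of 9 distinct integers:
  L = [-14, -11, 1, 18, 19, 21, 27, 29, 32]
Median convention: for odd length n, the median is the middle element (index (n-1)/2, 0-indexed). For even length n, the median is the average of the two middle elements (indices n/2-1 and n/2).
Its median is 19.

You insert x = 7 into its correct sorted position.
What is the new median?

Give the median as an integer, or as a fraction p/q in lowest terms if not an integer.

Old list (sorted, length 9): [-14, -11, 1, 18, 19, 21, 27, 29, 32]
Old median = 19
Insert x = 7
Old length odd (9). Middle was index 4 = 19.
New length even (10). New median = avg of two middle elements.
x = 7: 3 elements are < x, 6 elements are > x.
New sorted list: [-14, -11, 1, 7, 18, 19, 21, 27, 29, 32]
New median = 37/2

Answer: 37/2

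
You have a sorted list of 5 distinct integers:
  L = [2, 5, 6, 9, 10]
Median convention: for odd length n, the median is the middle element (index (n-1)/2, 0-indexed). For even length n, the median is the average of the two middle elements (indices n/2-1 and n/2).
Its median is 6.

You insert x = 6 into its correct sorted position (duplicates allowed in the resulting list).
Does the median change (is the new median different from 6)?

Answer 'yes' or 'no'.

Answer: no

Derivation:
Old median = 6
Insert x = 6
New median = 6
Changed? no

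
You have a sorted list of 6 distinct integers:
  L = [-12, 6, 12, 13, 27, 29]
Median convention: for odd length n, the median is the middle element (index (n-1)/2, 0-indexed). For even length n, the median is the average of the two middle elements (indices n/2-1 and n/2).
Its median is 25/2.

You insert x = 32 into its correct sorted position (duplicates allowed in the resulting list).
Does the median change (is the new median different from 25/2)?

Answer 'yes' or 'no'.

Answer: yes

Derivation:
Old median = 25/2
Insert x = 32
New median = 13
Changed? yes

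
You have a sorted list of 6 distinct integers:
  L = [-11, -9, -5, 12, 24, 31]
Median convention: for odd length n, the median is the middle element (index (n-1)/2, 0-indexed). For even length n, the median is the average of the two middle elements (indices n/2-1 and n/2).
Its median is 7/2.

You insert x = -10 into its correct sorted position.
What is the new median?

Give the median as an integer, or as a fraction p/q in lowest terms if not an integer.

Old list (sorted, length 6): [-11, -9, -5, 12, 24, 31]
Old median = 7/2
Insert x = -10
Old length even (6). Middle pair: indices 2,3 = -5,12.
New length odd (7). New median = single middle element.
x = -10: 1 elements are < x, 5 elements are > x.
New sorted list: [-11, -10, -9, -5, 12, 24, 31]
New median = -5

Answer: -5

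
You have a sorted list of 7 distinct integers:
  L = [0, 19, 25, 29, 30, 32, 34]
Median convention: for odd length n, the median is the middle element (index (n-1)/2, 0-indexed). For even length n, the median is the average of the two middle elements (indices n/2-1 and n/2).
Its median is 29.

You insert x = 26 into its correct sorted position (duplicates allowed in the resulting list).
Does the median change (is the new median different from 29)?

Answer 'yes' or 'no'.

Answer: yes

Derivation:
Old median = 29
Insert x = 26
New median = 55/2
Changed? yes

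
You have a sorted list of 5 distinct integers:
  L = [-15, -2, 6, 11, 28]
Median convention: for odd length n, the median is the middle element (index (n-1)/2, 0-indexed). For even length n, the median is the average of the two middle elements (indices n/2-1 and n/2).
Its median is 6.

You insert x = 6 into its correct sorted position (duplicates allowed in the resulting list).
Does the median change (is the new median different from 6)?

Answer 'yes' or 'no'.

Answer: no

Derivation:
Old median = 6
Insert x = 6
New median = 6
Changed? no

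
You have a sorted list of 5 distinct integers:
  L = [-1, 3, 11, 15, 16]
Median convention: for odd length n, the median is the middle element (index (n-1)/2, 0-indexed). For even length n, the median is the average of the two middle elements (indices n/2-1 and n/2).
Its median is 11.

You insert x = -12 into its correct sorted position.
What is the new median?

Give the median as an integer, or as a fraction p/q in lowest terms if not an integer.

Old list (sorted, length 5): [-1, 3, 11, 15, 16]
Old median = 11
Insert x = -12
Old length odd (5). Middle was index 2 = 11.
New length even (6). New median = avg of two middle elements.
x = -12: 0 elements are < x, 5 elements are > x.
New sorted list: [-12, -1, 3, 11, 15, 16]
New median = 7

Answer: 7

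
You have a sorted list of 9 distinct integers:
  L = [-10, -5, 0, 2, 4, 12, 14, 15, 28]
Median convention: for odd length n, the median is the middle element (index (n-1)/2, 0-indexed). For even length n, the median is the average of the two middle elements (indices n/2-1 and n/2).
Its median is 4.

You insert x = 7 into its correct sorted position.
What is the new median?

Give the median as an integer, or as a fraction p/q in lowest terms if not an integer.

Answer: 11/2

Derivation:
Old list (sorted, length 9): [-10, -5, 0, 2, 4, 12, 14, 15, 28]
Old median = 4
Insert x = 7
Old length odd (9). Middle was index 4 = 4.
New length even (10). New median = avg of two middle elements.
x = 7: 5 elements are < x, 4 elements are > x.
New sorted list: [-10, -5, 0, 2, 4, 7, 12, 14, 15, 28]
New median = 11/2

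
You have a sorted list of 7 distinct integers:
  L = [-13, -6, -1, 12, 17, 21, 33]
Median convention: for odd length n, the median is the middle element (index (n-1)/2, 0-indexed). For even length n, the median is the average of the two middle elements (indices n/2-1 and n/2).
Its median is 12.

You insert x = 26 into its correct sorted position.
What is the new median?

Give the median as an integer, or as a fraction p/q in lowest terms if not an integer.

Old list (sorted, length 7): [-13, -6, -1, 12, 17, 21, 33]
Old median = 12
Insert x = 26
Old length odd (7). Middle was index 3 = 12.
New length even (8). New median = avg of two middle elements.
x = 26: 6 elements are < x, 1 elements are > x.
New sorted list: [-13, -6, -1, 12, 17, 21, 26, 33]
New median = 29/2

Answer: 29/2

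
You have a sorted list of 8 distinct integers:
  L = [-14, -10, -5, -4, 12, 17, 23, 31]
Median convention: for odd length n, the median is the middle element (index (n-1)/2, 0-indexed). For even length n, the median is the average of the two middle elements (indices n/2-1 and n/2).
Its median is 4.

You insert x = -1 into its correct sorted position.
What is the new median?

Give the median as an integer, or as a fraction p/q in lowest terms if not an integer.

Old list (sorted, length 8): [-14, -10, -5, -4, 12, 17, 23, 31]
Old median = 4
Insert x = -1
Old length even (8). Middle pair: indices 3,4 = -4,12.
New length odd (9). New median = single middle element.
x = -1: 4 elements are < x, 4 elements are > x.
New sorted list: [-14, -10, -5, -4, -1, 12, 17, 23, 31]
New median = -1

Answer: -1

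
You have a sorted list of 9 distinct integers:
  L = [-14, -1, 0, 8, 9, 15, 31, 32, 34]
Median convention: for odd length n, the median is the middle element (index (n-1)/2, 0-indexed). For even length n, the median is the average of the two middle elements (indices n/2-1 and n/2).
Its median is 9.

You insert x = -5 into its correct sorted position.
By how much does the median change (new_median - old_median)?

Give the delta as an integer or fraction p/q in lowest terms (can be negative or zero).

Answer: -1/2

Derivation:
Old median = 9
After inserting x = -5: new sorted = [-14, -5, -1, 0, 8, 9, 15, 31, 32, 34]
New median = 17/2
Delta = 17/2 - 9 = -1/2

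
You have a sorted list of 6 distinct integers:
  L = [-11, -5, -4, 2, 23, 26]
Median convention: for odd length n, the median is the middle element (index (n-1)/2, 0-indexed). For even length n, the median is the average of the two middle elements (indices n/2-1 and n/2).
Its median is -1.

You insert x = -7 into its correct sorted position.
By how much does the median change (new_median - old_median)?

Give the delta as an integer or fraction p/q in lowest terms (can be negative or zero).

Old median = -1
After inserting x = -7: new sorted = [-11, -7, -5, -4, 2, 23, 26]
New median = -4
Delta = -4 - -1 = -3

Answer: -3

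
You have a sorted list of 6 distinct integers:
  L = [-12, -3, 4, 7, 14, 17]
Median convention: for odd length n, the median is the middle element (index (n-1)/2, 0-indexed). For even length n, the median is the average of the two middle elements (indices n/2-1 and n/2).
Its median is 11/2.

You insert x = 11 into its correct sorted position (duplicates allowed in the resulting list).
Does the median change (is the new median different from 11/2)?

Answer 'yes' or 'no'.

Old median = 11/2
Insert x = 11
New median = 7
Changed? yes

Answer: yes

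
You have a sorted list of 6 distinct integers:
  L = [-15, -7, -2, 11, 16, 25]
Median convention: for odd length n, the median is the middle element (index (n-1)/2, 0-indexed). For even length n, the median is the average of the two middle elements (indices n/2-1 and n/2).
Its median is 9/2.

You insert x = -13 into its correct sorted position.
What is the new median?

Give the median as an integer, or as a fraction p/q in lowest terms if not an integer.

Old list (sorted, length 6): [-15, -7, -2, 11, 16, 25]
Old median = 9/2
Insert x = -13
Old length even (6). Middle pair: indices 2,3 = -2,11.
New length odd (7). New median = single middle element.
x = -13: 1 elements are < x, 5 elements are > x.
New sorted list: [-15, -13, -7, -2, 11, 16, 25]
New median = -2

Answer: -2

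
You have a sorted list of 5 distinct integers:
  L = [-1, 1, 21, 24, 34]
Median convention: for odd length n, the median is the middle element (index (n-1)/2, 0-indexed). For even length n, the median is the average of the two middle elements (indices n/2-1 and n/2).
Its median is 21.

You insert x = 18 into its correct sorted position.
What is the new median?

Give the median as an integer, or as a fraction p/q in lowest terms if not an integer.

Answer: 39/2

Derivation:
Old list (sorted, length 5): [-1, 1, 21, 24, 34]
Old median = 21
Insert x = 18
Old length odd (5). Middle was index 2 = 21.
New length even (6). New median = avg of two middle elements.
x = 18: 2 elements are < x, 3 elements are > x.
New sorted list: [-1, 1, 18, 21, 24, 34]
New median = 39/2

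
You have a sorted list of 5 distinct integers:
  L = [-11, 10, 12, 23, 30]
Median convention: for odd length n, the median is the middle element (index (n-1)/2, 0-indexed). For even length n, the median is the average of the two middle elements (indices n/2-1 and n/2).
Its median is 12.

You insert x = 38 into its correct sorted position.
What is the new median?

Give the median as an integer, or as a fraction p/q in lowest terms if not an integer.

Old list (sorted, length 5): [-11, 10, 12, 23, 30]
Old median = 12
Insert x = 38
Old length odd (5). Middle was index 2 = 12.
New length even (6). New median = avg of two middle elements.
x = 38: 5 elements are < x, 0 elements are > x.
New sorted list: [-11, 10, 12, 23, 30, 38]
New median = 35/2

Answer: 35/2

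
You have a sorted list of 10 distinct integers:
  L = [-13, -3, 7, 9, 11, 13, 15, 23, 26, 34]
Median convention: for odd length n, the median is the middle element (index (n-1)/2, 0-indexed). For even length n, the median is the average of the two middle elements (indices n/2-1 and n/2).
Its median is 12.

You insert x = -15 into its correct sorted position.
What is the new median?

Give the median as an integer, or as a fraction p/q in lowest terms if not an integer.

Answer: 11

Derivation:
Old list (sorted, length 10): [-13, -3, 7, 9, 11, 13, 15, 23, 26, 34]
Old median = 12
Insert x = -15
Old length even (10). Middle pair: indices 4,5 = 11,13.
New length odd (11). New median = single middle element.
x = -15: 0 elements are < x, 10 elements are > x.
New sorted list: [-15, -13, -3, 7, 9, 11, 13, 15, 23, 26, 34]
New median = 11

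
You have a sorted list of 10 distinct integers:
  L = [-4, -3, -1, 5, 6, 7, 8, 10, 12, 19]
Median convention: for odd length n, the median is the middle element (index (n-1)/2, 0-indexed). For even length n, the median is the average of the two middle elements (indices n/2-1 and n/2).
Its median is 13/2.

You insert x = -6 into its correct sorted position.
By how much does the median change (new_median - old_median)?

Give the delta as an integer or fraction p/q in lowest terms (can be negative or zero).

Answer: -1/2

Derivation:
Old median = 13/2
After inserting x = -6: new sorted = [-6, -4, -3, -1, 5, 6, 7, 8, 10, 12, 19]
New median = 6
Delta = 6 - 13/2 = -1/2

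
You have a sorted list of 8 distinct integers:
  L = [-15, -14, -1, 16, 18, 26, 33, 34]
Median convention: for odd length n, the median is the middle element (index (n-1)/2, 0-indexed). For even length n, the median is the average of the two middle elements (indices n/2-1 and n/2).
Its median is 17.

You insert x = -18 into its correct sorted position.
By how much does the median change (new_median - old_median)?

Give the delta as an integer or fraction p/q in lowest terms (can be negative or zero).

Old median = 17
After inserting x = -18: new sorted = [-18, -15, -14, -1, 16, 18, 26, 33, 34]
New median = 16
Delta = 16 - 17 = -1

Answer: -1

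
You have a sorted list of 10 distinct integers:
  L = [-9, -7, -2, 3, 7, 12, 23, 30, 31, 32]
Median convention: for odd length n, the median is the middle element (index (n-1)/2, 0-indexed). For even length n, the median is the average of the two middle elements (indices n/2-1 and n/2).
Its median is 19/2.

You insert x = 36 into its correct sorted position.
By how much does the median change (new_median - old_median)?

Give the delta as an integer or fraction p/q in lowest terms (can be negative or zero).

Answer: 5/2

Derivation:
Old median = 19/2
After inserting x = 36: new sorted = [-9, -7, -2, 3, 7, 12, 23, 30, 31, 32, 36]
New median = 12
Delta = 12 - 19/2 = 5/2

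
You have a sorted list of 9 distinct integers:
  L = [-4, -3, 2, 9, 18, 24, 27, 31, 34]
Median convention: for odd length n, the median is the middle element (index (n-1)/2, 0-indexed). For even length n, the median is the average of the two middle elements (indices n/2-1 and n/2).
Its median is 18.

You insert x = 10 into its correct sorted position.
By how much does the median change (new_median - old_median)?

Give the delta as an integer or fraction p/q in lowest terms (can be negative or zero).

Old median = 18
After inserting x = 10: new sorted = [-4, -3, 2, 9, 10, 18, 24, 27, 31, 34]
New median = 14
Delta = 14 - 18 = -4

Answer: -4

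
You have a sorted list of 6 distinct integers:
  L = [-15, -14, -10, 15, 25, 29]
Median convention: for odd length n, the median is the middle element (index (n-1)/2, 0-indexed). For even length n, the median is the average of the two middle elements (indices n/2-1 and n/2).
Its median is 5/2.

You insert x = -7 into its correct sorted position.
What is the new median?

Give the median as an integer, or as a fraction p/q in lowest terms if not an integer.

Answer: -7

Derivation:
Old list (sorted, length 6): [-15, -14, -10, 15, 25, 29]
Old median = 5/2
Insert x = -7
Old length even (6). Middle pair: indices 2,3 = -10,15.
New length odd (7). New median = single middle element.
x = -7: 3 elements are < x, 3 elements are > x.
New sorted list: [-15, -14, -10, -7, 15, 25, 29]
New median = -7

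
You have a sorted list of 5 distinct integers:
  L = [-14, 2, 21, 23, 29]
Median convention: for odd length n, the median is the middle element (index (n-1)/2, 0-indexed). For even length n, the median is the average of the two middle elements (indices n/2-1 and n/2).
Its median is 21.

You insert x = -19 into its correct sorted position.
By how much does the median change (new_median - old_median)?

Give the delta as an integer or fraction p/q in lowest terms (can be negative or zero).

Old median = 21
After inserting x = -19: new sorted = [-19, -14, 2, 21, 23, 29]
New median = 23/2
Delta = 23/2 - 21 = -19/2

Answer: -19/2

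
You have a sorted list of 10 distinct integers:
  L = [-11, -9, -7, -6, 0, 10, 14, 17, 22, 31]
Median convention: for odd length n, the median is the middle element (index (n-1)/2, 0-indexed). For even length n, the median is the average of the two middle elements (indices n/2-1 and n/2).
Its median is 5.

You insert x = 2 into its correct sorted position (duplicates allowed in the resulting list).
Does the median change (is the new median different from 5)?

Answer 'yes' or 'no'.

Old median = 5
Insert x = 2
New median = 2
Changed? yes

Answer: yes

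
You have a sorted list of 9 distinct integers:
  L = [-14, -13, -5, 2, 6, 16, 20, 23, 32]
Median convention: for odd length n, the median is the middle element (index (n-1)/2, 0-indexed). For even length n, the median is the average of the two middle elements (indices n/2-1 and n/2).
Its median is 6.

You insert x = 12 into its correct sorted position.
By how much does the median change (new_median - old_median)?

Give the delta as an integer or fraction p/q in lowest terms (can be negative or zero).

Answer: 3

Derivation:
Old median = 6
After inserting x = 12: new sorted = [-14, -13, -5, 2, 6, 12, 16, 20, 23, 32]
New median = 9
Delta = 9 - 6 = 3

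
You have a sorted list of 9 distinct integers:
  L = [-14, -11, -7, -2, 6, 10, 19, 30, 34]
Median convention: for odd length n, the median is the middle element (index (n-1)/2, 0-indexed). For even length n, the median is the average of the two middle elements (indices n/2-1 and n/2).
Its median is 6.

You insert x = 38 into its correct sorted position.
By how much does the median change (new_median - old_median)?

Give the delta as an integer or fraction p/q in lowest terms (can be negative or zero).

Answer: 2

Derivation:
Old median = 6
After inserting x = 38: new sorted = [-14, -11, -7, -2, 6, 10, 19, 30, 34, 38]
New median = 8
Delta = 8 - 6 = 2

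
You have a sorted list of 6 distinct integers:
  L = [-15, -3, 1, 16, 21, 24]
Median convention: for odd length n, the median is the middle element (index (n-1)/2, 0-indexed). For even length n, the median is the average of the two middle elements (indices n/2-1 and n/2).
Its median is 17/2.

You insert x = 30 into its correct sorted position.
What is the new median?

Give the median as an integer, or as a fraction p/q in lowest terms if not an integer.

Old list (sorted, length 6): [-15, -3, 1, 16, 21, 24]
Old median = 17/2
Insert x = 30
Old length even (6). Middle pair: indices 2,3 = 1,16.
New length odd (7). New median = single middle element.
x = 30: 6 elements are < x, 0 elements are > x.
New sorted list: [-15, -3, 1, 16, 21, 24, 30]
New median = 16

Answer: 16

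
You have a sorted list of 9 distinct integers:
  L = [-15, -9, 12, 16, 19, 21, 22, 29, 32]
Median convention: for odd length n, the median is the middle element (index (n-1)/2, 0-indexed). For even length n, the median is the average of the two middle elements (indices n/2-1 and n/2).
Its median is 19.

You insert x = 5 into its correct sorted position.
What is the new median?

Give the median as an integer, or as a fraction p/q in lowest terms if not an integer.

Old list (sorted, length 9): [-15, -9, 12, 16, 19, 21, 22, 29, 32]
Old median = 19
Insert x = 5
Old length odd (9). Middle was index 4 = 19.
New length even (10). New median = avg of two middle elements.
x = 5: 2 elements are < x, 7 elements are > x.
New sorted list: [-15, -9, 5, 12, 16, 19, 21, 22, 29, 32]
New median = 35/2

Answer: 35/2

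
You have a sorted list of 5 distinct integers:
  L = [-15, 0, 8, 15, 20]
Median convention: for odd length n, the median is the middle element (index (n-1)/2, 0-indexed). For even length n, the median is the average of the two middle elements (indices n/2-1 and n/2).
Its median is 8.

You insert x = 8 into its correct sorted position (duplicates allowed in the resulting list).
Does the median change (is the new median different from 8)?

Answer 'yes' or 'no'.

Old median = 8
Insert x = 8
New median = 8
Changed? no

Answer: no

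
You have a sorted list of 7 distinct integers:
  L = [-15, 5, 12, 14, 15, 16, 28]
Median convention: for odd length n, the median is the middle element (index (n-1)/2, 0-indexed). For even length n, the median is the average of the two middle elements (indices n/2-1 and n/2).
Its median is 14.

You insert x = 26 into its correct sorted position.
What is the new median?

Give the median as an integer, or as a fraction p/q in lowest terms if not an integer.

Answer: 29/2

Derivation:
Old list (sorted, length 7): [-15, 5, 12, 14, 15, 16, 28]
Old median = 14
Insert x = 26
Old length odd (7). Middle was index 3 = 14.
New length even (8). New median = avg of two middle elements.
x = 26: 6 elements are < x, 1 elements are > x.
New sorted list: [-15, 5, 12, 14, 15, 16, 26, 28]
New median = 29/2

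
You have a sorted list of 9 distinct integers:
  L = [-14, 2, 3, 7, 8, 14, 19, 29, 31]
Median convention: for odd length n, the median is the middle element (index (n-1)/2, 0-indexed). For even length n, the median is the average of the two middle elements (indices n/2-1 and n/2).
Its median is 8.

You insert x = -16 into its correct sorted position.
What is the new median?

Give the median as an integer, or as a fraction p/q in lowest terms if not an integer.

Old list (sorted, length 9): [-14, 2, 3, 7, 8, 14, 19, 29, 31]
Old median = 8
Insert x = -16
Old length odd (9). Middle was index 4 = 8.
New length even (10). New median = avg of two middle elements.
x = -16: 0 elements are < x, 9 elements are > x.
New sorted list: [-16, -14, 2, 3, 7, 8, 14, 19, 29, 31]
New median = 15/2

Answer: 15/2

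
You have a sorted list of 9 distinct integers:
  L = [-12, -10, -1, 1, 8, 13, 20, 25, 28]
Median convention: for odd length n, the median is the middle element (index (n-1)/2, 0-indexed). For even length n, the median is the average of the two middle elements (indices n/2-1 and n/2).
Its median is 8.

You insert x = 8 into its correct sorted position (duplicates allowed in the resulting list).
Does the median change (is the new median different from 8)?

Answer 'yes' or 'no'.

Answer: no

Derivation:
Old median = 8
Insert x = 8
New median = 8
Changed? no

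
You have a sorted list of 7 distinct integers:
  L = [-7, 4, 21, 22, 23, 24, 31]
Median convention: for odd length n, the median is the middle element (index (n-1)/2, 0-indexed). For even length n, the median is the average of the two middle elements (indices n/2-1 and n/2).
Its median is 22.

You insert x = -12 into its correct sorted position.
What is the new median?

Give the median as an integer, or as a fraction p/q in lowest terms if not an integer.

Answer: 43/2

Derivation:
Old list (sorted, length 7): [-7, 4, 21, 22, 23, 24, 31]
Old median = 22
Insert x = -12
Old length odd (7). Middle was index 3 = 22.
New length even (8). New median = avg of two middle elements.
x = -12: 0 elements are < x, 7 elements are > x.
New sorted list: [-12, -7, 4, 21, 22, 23, 24, 31]
New median = 43/2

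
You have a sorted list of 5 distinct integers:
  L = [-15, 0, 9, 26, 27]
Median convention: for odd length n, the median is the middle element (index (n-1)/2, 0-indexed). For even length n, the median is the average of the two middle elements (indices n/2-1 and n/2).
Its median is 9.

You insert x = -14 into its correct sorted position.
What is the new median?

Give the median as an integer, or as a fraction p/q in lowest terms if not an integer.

Old list (sorted, length 5): [-15, 0, 9, 26, 27]
Old median = 9
Insert x = -14
Old length odd (5). Middle was index 2 = 9.
New length even (6). New median = avg of two middle elements.
x = -14: 1 elements are < x, 4 elements are > x.
New sorted list: [-15, -14, 0, 9, 26, 27]
New median = 9/2

Answer: 9/2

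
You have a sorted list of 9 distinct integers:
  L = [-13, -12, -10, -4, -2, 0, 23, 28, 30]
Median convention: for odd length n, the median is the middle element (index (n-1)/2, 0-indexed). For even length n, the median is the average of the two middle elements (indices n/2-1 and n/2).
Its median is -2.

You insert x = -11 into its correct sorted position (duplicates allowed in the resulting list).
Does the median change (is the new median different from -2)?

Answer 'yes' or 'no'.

Old median = -2
Insert x = -11
New median = -3
Changed? yes

Answer: yes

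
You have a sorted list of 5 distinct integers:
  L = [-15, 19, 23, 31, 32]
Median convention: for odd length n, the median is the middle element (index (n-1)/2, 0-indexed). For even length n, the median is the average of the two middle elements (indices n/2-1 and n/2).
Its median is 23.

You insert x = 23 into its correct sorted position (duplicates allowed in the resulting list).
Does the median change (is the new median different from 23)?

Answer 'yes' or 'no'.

Answer: no

Derivation:
Old median = 23
Insert x = 23
New median = 23
Changed? no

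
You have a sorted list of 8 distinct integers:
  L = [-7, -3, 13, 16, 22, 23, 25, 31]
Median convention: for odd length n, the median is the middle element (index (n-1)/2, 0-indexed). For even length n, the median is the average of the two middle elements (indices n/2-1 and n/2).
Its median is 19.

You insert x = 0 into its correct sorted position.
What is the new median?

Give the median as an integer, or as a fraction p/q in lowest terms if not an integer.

Answer: 16

Derivation:
Old list (sorted, length 8): [-7, -3, 13, 16, 22, 23, 25, 31]
Old median = 19
Insert x = 0
Old length even (8). Middle pair: indices 3,4 = 16,22.
New length odd (9). New median = single middle element.
x = 0: 2 elements are < x, 6 elements are > x.
New sorted list: [-7, -3, 0, 13, 16, 22, 23, 25, 31]
New median = 16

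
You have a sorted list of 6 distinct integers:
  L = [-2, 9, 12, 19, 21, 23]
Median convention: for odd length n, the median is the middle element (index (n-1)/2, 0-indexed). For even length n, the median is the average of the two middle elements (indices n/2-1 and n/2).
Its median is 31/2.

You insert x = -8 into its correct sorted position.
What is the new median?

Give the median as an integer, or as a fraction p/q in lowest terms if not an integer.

Old list (sorted, length 6): [-2, 9, 12, 19, 21, 23]
Old median = 31/2
Insert x = -8
Old length even (6). Middle pair: indices 2,3 = 12,19.
New length odd (7). New median = single middle element.
x = -8: 0 elements are < x, 6 elements are > x.
New sorted list: [-8, -2, 9, 12, 19, 21, 23]
New median = 12

Answer: 12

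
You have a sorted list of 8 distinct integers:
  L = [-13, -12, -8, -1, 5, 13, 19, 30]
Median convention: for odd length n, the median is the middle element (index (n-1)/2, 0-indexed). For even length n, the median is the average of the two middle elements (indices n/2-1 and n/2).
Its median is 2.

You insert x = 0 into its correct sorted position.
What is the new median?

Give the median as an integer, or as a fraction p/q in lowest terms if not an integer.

Answer: 0

Derivation:
Old list (sorted, length 8): [-13, -12, -8, -1, 5, 13, 19, 30]
Old median = 2
Insert x = 0
Old length even (8). Middle pair: indices 3,4 = -1,5.
New length odd (9). New median = single middle element.
x = 0: 4 elements are < x, 4 elements are > x.
New sorted list: [-13, -12, -8, -1, 0, 5, 13, 19, 30]
New median = 0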